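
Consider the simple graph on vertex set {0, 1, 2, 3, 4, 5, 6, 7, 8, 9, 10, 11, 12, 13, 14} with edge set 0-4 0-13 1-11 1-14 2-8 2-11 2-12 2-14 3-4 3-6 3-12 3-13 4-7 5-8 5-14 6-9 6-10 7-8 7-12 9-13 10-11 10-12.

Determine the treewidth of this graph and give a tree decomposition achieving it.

The largest bag has 4 vertices, giving width 3; this decomposition certifies tw(G) ≤ 3. For the lower bound: the 4 vertex sets {0,9,13}, {6}, {3}, {4,7,10,12} are disjoint, each induces a connected subgraph, and every pair is joined by at least one edge of G. Contracting each set to a single vertex therefore yields K_{4} as a minor, and since treewidth is minor-monotone, tw(G) ≥ tw(K_{4}) = 3. Therefore the treewidth is 3.

Treewidth 3.
Bags: B1 = {0, 6, 9, 13}  B2 = {0, 3, 6, 13}  B3 = {0, 3, 4, 6}  B4 = {3, 4, 6, 10}  B5 = {3, 4, 10, 12}  B6 = {4, 7, 10, 12}  B7 = {7, 10, 11, 12}  B8 = {2, 7, 11, 12}  B9 = {2, 7, 8, 11}  B10 = {1, 2, 8, 11}  B11 = {1, 2, 8, 14}  B12 = {1, 5, 8, 14}
Tree: B1–B2, B2–B3, B3–B4, B4–B5, B5–B6, B6–B7, B7–B8, B8–B9, B9–B10, B10–B11, B11–B12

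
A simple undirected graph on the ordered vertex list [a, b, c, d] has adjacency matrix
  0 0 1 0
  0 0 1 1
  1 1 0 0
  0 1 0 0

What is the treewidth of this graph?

A width-1 tree decomposition is:
Bags: B1 = {a, c}  B2 = {b, c}  B3 = {b, d}
Tree: B1–B2, B2–B3
Every bag has size at most 2, so the width is 2 − 1 = 1 and tw(G) ≤ 1. G has an edge, so its treewidth is at least 1. The upper and lower bounds meet at 1, so that is the treewidth.

1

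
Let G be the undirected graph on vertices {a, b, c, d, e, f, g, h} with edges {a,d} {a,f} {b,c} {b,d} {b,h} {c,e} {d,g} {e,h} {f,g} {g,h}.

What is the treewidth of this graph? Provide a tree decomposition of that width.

Treewidth 2.
Bags: B1 = {a, d, f}  B2 = {d, f, g}  B3 = {b, d, g}  B4 = {b, g, h}  B5 = {b, c, h}  B6 = {c, e, h}
Tree: B1–B2, B2–B3, B3–B4, B4–B5, B5–B6

Each bag holds 3 vertices, so the decomposition has width 2, which upper-bounds the treewidth. The edges a–f–g–d–a form a cycle, so G is not a tree and its treewidth is at least 2. Combining the bounds, tw(G) = 2.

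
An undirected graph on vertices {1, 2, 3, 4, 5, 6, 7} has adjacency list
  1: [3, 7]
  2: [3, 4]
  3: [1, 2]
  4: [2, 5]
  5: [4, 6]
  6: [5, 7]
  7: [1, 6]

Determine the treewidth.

2

A width-2 tree decomposition is:
Bags: B1 = {2, 4, 5}  B2 = {2, 3, 5}  B3 = {1, 3, 5}  B4 = {1, 5, 7}  B5 = {5, 6, 7}
Tree: B1–B2, B2–B3, B3–B4, B4–B5
Every bag has size at most 3, so the width is 3 − 1 = 2 and tw(G) ≤ 2. For the lower bound, G contains the cycle 5–4–2–3–1–7–6–5, so G is not a forest; only forests have treewidth ≤ 1, hence tw(G) ≥ 2. Therefore the treewidth is 2.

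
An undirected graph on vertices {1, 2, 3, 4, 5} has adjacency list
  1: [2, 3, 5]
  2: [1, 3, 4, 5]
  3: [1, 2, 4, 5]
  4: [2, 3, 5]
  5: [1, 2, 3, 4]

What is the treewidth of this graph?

3

A width-3 tree decomposition is:
Bags: B1 = {1, 2, 3, 5}  B2 = {2, 3, 4, 5}
Tree: B1–B2
Each bag holds 4 vertices, so the decomposition has width 3, which upper-bounds the treewidth. For the lower bound, the 4 vertices {1, 2, 3, 5} are pairwise adjacent, and any tree decomposition puts a clique entirely inside one bag — forcing width ≥ 3. The upper and lower bounds meet at 3, so that is the treewidth.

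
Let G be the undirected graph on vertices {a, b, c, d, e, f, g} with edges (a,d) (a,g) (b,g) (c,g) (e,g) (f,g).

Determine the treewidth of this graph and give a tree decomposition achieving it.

Each bag holds 2 vertices, so the decomposition has width 1, which upper-bounds the treewidth. G has an edge, so its treewidth is at least 1. Hence tw(G) = 1 exactly.

Treewidth 1.
One optimal decomposition is:
Bags: B1 = {a, g}  B2 = {c, g}  B3 = {b, g}  B4 = {a, d}  B5 = {f, g}  B6 = {e, g}
Tree: B1–B2, B1–B3, B1–B4, B2–B5, B5–B6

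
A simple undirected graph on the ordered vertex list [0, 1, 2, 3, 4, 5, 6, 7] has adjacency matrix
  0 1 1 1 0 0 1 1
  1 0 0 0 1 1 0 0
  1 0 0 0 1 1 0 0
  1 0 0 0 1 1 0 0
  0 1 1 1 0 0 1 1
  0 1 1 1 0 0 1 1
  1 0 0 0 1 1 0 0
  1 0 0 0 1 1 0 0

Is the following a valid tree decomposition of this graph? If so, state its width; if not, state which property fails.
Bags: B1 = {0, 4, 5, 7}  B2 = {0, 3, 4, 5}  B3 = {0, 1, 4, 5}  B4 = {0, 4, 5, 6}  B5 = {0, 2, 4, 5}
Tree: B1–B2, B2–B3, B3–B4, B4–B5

Every vertex of G appears in some bag (union = {0, 1, 2, 3, 4, 5, 6, 7}); every edge is covered by a bag; and for each vertex v the set of bags containing v is connected in the bag tree. The decomposition is therefore valid. The largest bag has 4 vertices, so the width is 3.

Yes; width 3.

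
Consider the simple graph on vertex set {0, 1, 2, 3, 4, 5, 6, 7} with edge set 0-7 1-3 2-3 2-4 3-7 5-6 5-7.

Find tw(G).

A width-1 tree decomposition is:
Bags: B1 = {0, 7}  B2 = {3, 7}  B3 = {1, 3}  B4 = {5, 7}  B5 = {2, 3}  B6 = {2, 4}  B7 = {5, 6}
Tree: B1–B2, B2–B3, B1–B4, B3–B5, B5–B6, B4–B7
Each bag holds 2 vertices, so the decomposition has width 1, which upper-bounds the treewidth. Any graph with an edge has treewidth ≥ 1, and G has the edge 7–0. The upper and lower bounds meet at 1, so that is the treewidth.

1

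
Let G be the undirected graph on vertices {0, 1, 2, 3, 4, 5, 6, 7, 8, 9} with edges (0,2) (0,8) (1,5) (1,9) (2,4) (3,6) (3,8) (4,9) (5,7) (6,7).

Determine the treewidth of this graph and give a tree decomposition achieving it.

Treewidth 2.
One such decomposition:
Bags: B1 = {5, 6, 7}  B2 = {3, 5, 6}  B3 = {3, 5, 8}  B4 = {0, 5, 8}  B5 = {0, 2, 5}  B6 = {2, 4, 5}  B7 = {4, 5, 9}  B8 = {1, 5, 9}
Tree: B1–B2, B2–B3, B3–B4, B4–B5, B5–B6, B6–B7, B7–B8

Every bag has size at most 3, so the width is 3 − 1 = 2 and tw(G) ≤ 2. The edges 5–7–6–3–8–0–2–4–9–1–5 form a cycle, so G is not a tree and its treewidth is at least 2. Combining the bounds, tw(G) = 2.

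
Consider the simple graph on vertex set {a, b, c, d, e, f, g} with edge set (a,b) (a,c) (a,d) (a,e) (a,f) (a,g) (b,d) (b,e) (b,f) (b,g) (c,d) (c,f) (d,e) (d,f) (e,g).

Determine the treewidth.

A width-3 tree decomposition is:
Bags: B1 = {a, b, d, f}  B2 = {a, c, d, f}  B3 = {a, b, d, e}  B4 = {a, b, e, g}
Tree: B1–B2, B1–B3, B3–B4
Every bag has size at most 4, so the width is 4 − 1 = 3 and tw(G) ≤ 3. On the other hand G contains the 4-clique {a, b, d, e}. A clique must lie in a single bag of any decomposition, so no decomposition can have width below 3. The upper and lower bounds meet at 3, so that is the treewidth.

3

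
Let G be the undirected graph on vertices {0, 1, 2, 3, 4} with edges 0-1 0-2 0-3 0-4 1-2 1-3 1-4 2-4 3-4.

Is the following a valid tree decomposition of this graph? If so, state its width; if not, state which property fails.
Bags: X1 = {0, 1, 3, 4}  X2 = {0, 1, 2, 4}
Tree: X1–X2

Yes; width 3.

Every vertex of G appears in some bag (union = {0, 1, 2, 3, 4}); every edge is covered by a bag; and for each vertex v the set of bags containing v is connected in the bag tree. The decomposition is therefore valid. The largest bag has 4 vertices, so the width is 3.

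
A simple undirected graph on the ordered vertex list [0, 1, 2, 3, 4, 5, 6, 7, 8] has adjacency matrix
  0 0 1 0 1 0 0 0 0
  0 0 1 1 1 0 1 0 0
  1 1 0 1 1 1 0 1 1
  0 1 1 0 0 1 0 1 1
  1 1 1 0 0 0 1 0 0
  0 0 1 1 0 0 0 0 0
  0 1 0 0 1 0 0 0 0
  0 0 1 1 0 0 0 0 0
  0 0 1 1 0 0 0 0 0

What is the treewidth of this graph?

2

A width-2 tree decomposition is:
Bags: B1 = {1, 4, 6}  B2 = {1, 2, 4}  B3 = {0, 2, 4}  B4 = {1, 2, 3}  B5 = {2, 3, 5}  B6 = {2, 3, 7}  B7 = {2, 3, 8}
Tree: B1–B2, B2–B3, B2–B4, B4–B5, B4–B6, B6–B7
Each bag holds 3 vertices, so the decomposition has width 2, which upper-bounds the treewidth. Conversely, {0, 2, 4} is a clique of size 3, and the vertices of any clique must share a bag in every tree decomposition; so some bag has ≥ 3 vertices and tw(G) ≥ 2. Hence tw(G) = 2 exactly.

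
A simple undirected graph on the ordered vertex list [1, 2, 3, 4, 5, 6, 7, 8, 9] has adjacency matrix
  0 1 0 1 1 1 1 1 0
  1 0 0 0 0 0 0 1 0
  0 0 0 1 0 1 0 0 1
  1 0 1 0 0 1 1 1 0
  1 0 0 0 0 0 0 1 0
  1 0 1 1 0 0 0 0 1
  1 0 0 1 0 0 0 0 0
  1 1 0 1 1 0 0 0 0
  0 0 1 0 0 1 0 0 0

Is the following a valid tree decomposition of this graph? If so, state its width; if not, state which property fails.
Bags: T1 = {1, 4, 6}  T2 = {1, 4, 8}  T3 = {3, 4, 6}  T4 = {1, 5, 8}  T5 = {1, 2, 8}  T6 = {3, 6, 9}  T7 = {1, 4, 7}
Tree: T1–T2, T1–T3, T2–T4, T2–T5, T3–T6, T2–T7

Yes; width 2.

Every vertex of G appears in some bag (union = {1, 2, 3, 4, 5, 6, 7, 8, 9}); every edge is covered by a bag; and for each vertex v the set of bags containing v is connected in the bag tree. The decomposition is therefore valid. The largest bag has 3 vertices, so the width is 2.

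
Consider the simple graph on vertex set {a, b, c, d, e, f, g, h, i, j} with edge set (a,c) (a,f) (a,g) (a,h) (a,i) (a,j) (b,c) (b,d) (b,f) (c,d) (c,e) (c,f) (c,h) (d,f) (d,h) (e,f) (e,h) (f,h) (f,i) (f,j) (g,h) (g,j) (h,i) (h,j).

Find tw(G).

A width-3 tree decomposition is:
Bags: B1 = {a, c, f, h}  B2 = {c, e, f, h}  B3 = {c, d, f, h}  B4 = {b, c, d, f}  B5 = {a, f, h, j}  B6 = {a, g, h, j}  B7 = {a, f, h, i}
Tree: B1–B2, B1–B3, B3–B4, B1–B5, B5–B6, B5–B7
Every bag has size at most 4, so the width is 4 − 1 = 3 and tw(G) ≤ 3. For the lower bound, the 4 vertices {a, g, h, j} are pairwise adjacent, and any tree decomposition puts a clique entirely inside one bag — forcing width ≥ 3. Hence tw(G) = 3 exactly.

3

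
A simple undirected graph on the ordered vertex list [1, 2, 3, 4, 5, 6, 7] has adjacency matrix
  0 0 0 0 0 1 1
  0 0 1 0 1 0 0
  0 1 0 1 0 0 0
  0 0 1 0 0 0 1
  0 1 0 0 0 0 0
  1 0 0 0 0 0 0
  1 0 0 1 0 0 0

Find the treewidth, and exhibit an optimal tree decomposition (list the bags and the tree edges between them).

Treewidth 1.
One optimal decomposition is:
Bags: B1 = {1, 6}  B2 = {1, 7}  B3 = {4, 7}  B4 = {3, 4}  B5 = {2, 3}  B6 = {2, 5}
Tree: B1–B2, B2–B3, B3–B4, B4–B5, B5–B6

The largest bag has 2 vertices, giving width 1; this decomposition certifies tw(G) ≤ 1. G has an edge, so its treewidth is at least 1. Combining the bounds, tw(G) = 1.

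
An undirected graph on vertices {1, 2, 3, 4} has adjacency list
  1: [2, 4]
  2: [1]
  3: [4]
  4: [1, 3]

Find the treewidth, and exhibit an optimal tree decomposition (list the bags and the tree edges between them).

Treewidth 1.
Bags: B1 = {1, 2}  B2 = {1, 4}  B3 = {3, 4}
Tree: B1–B2, B2–B3

Every bag has size at most 2, so the width is 2 − 1 = 1 and tw(G) ≤ 1. Any graph with an edge has treewidth ≥ 1, and G has the edge 2–1. The upper and lower bounds meet at 1, so that is the treewidth.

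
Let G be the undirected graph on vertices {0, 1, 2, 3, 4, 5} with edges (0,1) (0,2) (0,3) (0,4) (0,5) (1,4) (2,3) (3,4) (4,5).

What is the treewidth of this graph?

A width-2 tree decomposition is:
Bags: B1 = {0, 4, 5}  B2 = {0, 3, 4}  B3 = {0, 2, 3}  B4 = {0, 1, 4}
Tree: B1–B2, B2–B3, B2–B4
Every bag has size at most 3, so the width is 3 − 1 = 2 and tw(G) ≤ 2. On the other hand G contains the 3-clique {0, 2, 3}. A clique must lie in a single bag of any decomposition, so no decomposition can have width below 2. The upper and lower bounds meet at 2, so that is the treewidth.

2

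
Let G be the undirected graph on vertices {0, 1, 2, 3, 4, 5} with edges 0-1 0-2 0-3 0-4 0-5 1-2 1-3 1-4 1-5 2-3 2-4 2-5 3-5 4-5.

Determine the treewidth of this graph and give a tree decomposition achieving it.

Every bag has size at most 5, so the width is 5 − 1 = 4 and tw(G) ≤ 4. On the other hand G contains the 5-clique {0, 1, 2, 3, 5}. A clique must lie in a single bag of any decomposition, so no decomposition can have width below 4. Hence tw(G) = 4 exactly.

Treewidth 4.
One such decomposition:
Bags: B1 = {0, 1, 2, 3, 5}  B2 = {0, 1, 2, 4, 5}
Tree: B1–B2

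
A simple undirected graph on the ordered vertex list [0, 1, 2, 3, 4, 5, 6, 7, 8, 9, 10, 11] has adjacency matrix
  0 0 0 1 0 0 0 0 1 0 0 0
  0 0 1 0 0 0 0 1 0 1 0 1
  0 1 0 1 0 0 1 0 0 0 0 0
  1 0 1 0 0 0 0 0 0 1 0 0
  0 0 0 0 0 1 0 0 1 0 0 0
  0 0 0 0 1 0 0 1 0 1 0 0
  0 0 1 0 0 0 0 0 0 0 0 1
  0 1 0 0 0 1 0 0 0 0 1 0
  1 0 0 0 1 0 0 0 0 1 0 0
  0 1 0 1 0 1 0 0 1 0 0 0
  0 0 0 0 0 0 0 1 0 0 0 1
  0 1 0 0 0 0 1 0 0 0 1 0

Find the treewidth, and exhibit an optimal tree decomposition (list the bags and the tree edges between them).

Treewidth 3.
One optimal decomposition is:
Bags: B1 = {0, 4, 5, 8}  B2 = {0, 5, 8, 9}  B3 = {0, 3, 5, 9}  B4 = {3, 5, 7, 9}  B5 = {1, 3, 7, 9}  B6 = {1, 2, 3, 7}  B7 = {1, 2, 7, 10}  B8 = {1, 2, 10, 11}  B9 = {2, 6, 10, 11}
Tree: B1–B2, B2–B3, B3–B4, B4–B5, B5–B6, B6–B7, B7–B8, B8–B9

Each bag holds 4 vertices, so the decomposition has width 3, which upper-bounds the treewidth. For the lower bound: the 4 vertex sets {0,4,8}, {5}, {9}, {1,2,3,7} are disjoint, each induces a connected subgraph, and every pair is joined by at least one edge of G. Contracting each set to a single vertex therefore yields K_{4} as a minor, and since treewidth is minor-monotone, tw(G) ≥ tw(K_{4}) = 3. Hence tw(G) = 3 exactly.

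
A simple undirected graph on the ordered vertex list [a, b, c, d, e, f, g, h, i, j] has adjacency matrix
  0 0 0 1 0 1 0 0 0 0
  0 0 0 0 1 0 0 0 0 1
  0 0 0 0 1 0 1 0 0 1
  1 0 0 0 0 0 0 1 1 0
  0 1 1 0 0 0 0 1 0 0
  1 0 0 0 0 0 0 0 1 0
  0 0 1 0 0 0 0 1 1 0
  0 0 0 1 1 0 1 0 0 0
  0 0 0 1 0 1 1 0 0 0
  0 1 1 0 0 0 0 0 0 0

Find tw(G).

A width-2 tree decomposition is:
Bags: B1 = {b, e, j}  B2 = {c, e, j}  B3 = {c, e, h}  B4 = {c, g, h}  B5 = {d, g, h}  B6 = {d, g, i}  B7 = {a, d, i}  B8 = {a, f, i}
Tree: B1–B2, B2–B3, B3–B4, B4–B5, B5–B6, B6–B7, B7–B8
The largest bag has 3 vertices, giving width 2; this decomposition certifies tw(G) ≤ 2. For the lower bound, G contains the cycle b–j–c–e–b, so G is not a forest; only forests have treewidth ≤ 1, hence tw(G) ≥ 2. Combining the bounds, tw(G) = 2.

2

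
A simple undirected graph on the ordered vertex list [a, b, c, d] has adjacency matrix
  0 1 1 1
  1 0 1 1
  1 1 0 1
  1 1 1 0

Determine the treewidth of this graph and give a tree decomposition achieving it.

With just one bag of size 4, the width is 4 − 1 = 3, so tw(G) ≤ 3. On the other hand G contains the 4-clique {a, b, c, d}. A clique must lie in a single bag of any decomposition, so no decomposition can have width below 3. The upper and lower bounds meet at 3, so that is the treewidth.

Treewidth 3.
One optimal decomposition is:
Bags: B1 = {a, b, c, d}
Tree: (single bag)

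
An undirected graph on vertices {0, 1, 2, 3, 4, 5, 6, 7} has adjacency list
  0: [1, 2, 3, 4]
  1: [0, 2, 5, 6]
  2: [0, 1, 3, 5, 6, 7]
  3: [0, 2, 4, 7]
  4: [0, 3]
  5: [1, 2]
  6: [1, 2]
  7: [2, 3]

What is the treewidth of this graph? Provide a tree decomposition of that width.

Treewidth 2.
Bags: B1 = {0, 1, 2}  B2 = {0, 2, 3}  B3 = {0, 3, 4}  B4 = {1, 2, 6}  B5 = {1, 2, 5}  B6 = {2, 3, 7}
Tree: B1–B2, B2–B3, B1–B4, B4–B5, B2–B6

Every bag has size at most 3, so the width is 3 − 1 = 2 and tw(G) ≤ 2. For the lower bound, the 3 vertices {0, 1, 2} are pairwise adjacent, and any tree decomposition puts a clique entirely inside one bag — forcing width ≥ 2. Hence tw(G) = 2 exactly.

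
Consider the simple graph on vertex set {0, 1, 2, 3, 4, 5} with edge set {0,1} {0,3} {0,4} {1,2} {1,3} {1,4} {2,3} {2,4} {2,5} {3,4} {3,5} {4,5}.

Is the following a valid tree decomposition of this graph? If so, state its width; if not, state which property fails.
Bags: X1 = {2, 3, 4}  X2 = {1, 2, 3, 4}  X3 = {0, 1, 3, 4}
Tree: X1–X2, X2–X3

No — vertex 5 appears in no bag.

A tree decomposition must satisfy three properties: every vertex lies in some bag; for every edge, both endpoints lie together in some bag; and for every vertex, the bags containing it form a connected subtree. Here vertex 5 appears in no bag, so the decomposition is invalid.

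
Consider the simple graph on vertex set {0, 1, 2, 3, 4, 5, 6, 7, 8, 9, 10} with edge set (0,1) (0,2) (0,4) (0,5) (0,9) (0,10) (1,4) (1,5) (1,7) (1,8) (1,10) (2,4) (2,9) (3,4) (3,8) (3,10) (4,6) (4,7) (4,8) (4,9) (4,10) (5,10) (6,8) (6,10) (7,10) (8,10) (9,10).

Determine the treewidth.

3

A width-3 tree decomposition is:
Bags: B1 = {1, 4, 7, 10}  B2 = {0, 1, 4, 10}  B3 = {0, 1, 5, 10}  B4 = {1, 4, 8, 10}  B5 = {0, 4, 9, 10}  B6 = {3, 4, 8, 10}  B7 = {0, 2, 4, 9}  B8 = {4, 6, 8, 10}
Tree: B1–B2, B2–B3, B1–B4, B2–B5, B4–B6, B5–B7, B6–B8
Each bag holds 4 vertices, so the decomposition has width 3, which upper-bounds the treewidth. Conversely, {0, 2, 4, 9} is a clique of size 4, and the vertices of any clique must share a bag in every tree decomposition; so some bag has ≥ 4 vertices and tw(G) ≥ 3. Combining the bounds, tw(G) = 3.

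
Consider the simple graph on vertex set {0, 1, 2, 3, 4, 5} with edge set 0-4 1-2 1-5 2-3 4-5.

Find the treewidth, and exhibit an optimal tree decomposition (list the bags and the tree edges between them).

Each bag holds 2 vertices, so the decomposition has width 1, which upper-bounds the treewidth. Since G has at least one edge (e.g. 3–2), it is not an edgeless graph, so tw(G) ≥ 1. Therefore the treewidth is 1.

Treewidth 1.
One optimal decomposition is:
Bags: B1 = {2, 3}  B2 = {1, 2}  B3 = {1, 5}  B4 = {4, 5}  B5 = {0, 4}
Tree: B1–B2, B2–B3, B3–B4, B4–B5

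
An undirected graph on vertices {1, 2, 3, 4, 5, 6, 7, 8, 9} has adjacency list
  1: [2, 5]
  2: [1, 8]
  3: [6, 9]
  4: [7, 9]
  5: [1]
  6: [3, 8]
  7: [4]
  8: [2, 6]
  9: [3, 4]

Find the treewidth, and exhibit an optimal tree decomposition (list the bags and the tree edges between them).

Treewidth 1.
One such decomposition:
Bags: B1 = {4, 7}  B2 = {4, 9}  B3 = {3, 9}  B4 = {3, 6}  B5 = {6, 8}  B6 = {2, 8}  B7 = {1, 2}  B8 = {1, 5}
Tree: B1–B2, B2–B3, B3–B4, B4–B5, B5–B6, B6–B7, B7–B8

Every bag has size at most 2, so the width is 2 − 1 = 1 and tw(G) ≤ 1. G has an edge, so its treewidth is at least 1. Combining the bounds, tw(G) = 1.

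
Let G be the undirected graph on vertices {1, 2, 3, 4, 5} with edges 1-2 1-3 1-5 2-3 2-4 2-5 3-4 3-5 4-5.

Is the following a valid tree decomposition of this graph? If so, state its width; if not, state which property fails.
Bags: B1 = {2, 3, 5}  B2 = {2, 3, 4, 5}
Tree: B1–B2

A tree decomposition must satisfy three properties: every vertex lies in some bag; for every edge, both endpoints lie together in some bag; and for every vertex, the bags containing it form a connected subtree. Here vertex 1 appears in no bag, so the decomposition is invalid.

No — vertex 1 appears in no bag.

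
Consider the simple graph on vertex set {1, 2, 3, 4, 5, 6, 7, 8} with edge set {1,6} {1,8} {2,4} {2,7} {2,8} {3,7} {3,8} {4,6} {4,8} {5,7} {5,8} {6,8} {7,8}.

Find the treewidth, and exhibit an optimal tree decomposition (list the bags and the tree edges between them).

Each bag holds 3 vertices, so the decomposition has width 2, which upper-bounds the treewidth. On the other hand G contains the 3-clique {1, 6, 8}. A clique must lie in a single bag of any decomposition, so no decomposition can have width below 2. Therefore the treewidth is 2.

Treewidth 2.
Bags: B1 = {2, 4, 8}  B2 = {2, 7, 8}  B3 = {3, 7, 8}  B4 = {4, 6, 8}  B5 = {1, 6, 8}  B6 = {5, 7, 8}
Tree: B1–B2, B2–B3, B1–B4, B4–B5, B2–B6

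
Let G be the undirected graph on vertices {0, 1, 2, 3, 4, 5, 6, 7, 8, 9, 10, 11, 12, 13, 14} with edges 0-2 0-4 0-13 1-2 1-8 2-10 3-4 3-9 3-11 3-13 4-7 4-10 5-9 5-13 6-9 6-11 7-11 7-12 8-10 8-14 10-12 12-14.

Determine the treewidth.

A width-3 tree decomposition is:
Bags: B1 = {1, 8, 12, 14}  B2 = {1, 8, 10, 12}  B3 = {1, 2, 10, 12}  B4 = {2, 7, 10, 12}  B5 = {2, 4, 7, 10}  B6 = {0, 2, 4, 7}  B7 = {0, 4, 7, 11}  B8 = {0, 3, 4, 11}  B9 = {0, 3, 11, 13}  B10 = {3, 6, 11, 13}  B11 = {3, 6, 9, 13}  B12 = {5, 6, 9, 13}
Tree: B1–B2, B2–B3, B3–B4, B4–B5, B5–B6, B6–B7, B7–B8, B8–B9, B9–B10, B10–B11, B11–B12
Each bag holds 4 vertices, so the decomposition has width 3, which upper-bounds the treewidth. For the lower bound: the 4 vertex sets {1,8,14}, {12}, {10}, {0,2,4,7} are disjoint, each induces a connected subgraph, and every pair is joined by at least one edge of G. Contracting each set to a single vertex therefore yields K_{4} as a minor, and since treewidth is minor-monotone, tw(G) ≥ tw(K_{4}) = 3. Therefore the treewidth is 3.

3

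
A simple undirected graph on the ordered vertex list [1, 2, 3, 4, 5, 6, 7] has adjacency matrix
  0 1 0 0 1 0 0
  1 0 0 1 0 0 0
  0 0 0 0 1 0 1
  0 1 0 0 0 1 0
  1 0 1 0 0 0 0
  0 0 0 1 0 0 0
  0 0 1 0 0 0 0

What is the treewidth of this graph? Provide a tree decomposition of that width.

Each bag holds 2 vertices, so the decomposition has width 1, which upper-bounds the treewidth. Since G has at least one edge (e.g. 7–3), it is not an edgeless graph, so tw(G) ≥ 1. Therefore the treewidth is 1.

Treewidth 1.
Bags: B1 = {3, 7}  B2 = {3, 5}  B3 = {1, 5}  B4 = {1, 2}  B5 = {2, 4}  B6 = {4, 6}
Tree: B1–B2, B2–B3, B3–B4, B4–B5, B5–B6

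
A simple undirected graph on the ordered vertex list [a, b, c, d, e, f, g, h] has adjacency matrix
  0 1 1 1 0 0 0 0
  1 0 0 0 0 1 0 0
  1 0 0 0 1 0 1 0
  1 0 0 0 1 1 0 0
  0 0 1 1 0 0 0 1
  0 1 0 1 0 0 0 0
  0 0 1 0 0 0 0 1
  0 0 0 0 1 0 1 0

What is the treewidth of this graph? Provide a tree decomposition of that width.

Each bag holds 3 vertices, so the decomposition has width 2, which upper-bounds the treewidth. Since b–f–d–a–b is a cycle in G, G is not acyclic. Forests are exactly the graphs of treewidth ≤ 1, so tw(G) ≥ 2. Therefore the treewidth is 2.

Treewidth 2.
One optimal decomposition is:
Bags: B1 = {a, b, f}  B2 = {a, d, f}  B3 = {a, c, d}  B4 = {c, d, e}  B5 = {c, e, g}  B6 = {e, g, h}
Tree: B1–B2, B2–B3, B3–B4, B4–B5, B5–B6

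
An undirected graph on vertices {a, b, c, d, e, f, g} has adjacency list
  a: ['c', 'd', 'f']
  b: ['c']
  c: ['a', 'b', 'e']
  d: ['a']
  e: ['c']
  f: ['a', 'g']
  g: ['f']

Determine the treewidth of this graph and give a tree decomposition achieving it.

The largest bag has 2 vertices, giving width 1; this decomposition certifies tw(G) ≤ 1. Any graph with an edge has treewidth ≥ 1, and G has the edge a–d. Therefore the treewidth is 1.

Treewidth 1.
One such decomposition:
Bags: B1 = {a, d}  B2 = {a, c}  B3 = {b, c}  B4 = {a, f}  B5 = {c, e}  B6 = {f, g}
Tree: B1–B2, B2–B3, B2–B4, B3–B5, B4–B6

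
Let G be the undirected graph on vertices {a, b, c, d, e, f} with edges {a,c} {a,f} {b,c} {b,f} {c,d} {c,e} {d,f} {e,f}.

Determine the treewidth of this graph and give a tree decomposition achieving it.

Treewidth 2.
Bags: B1 = {c, e, f}  B2 = {a, c, f}  B3 = {b, c, f}  B4 = {c, d, f}
Tree: B1–B2, B2–B3, B3–B4

Every bag has size at most 3, so the width is 3 − 1 = 2 and tw(G) ≤ 2. For the lower bound, G contains the cycle f–e–c–a–f, so G is not a forest; only forests have treewidth ≤ 1, hence tw(G) ≥ 2. Therefore the treewidth is 2.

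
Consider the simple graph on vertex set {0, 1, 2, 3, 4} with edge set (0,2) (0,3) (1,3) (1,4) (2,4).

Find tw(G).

2

A width-2 tree decomposition is:
Bags: B1 = {0, 2, 4}  B2 = {0, 3, 4}  B3 = {1, 3, 4}
Tree: B1–B2, B2–B3
Every bag has size at most 3, so the width is 3 − 1 = 2 and tw(G) ≤ 2. For the lower bound, G contains the cycle 4–2–0–3–1–4, so G is not a forest; only forests have treewidth ≤ 1, hence tw(G) ≥ 2. Therefore the treewidth is 2.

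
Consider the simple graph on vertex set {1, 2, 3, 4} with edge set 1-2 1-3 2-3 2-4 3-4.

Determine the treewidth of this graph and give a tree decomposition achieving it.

Treewidth 2.
One such decomposition:
Bags: B1 = {2, 3, 4}  B2 = {1, 2, 3}
Tree: B1–B2

Every bag has size at most 3, so the width is 3 − 1 = 2 and tw(G) ≤ 2. Conversely, {1, 2, 3} is a clique of size 3, and the vertices of any clique must share a bag in every tree decomposition; so some bag has ≥ 3 vertices and tw(G) ≥ 2. Combining the bounds, tw(G) = 2.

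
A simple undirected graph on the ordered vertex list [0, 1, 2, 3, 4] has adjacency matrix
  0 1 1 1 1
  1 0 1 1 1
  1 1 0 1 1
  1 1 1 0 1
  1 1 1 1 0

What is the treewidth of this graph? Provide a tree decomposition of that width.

Treewidth 4.
Bags: B1 = {0, 1, 2, 3, 4}
Tree: (single bag)

A single bag containing all 5 vertices is trivially a valid decomposition of width 4. For the lower bound, the 5 vertices {0, 1, 2, 3, 4} are pairwise adjacent, and any tree decomposition puts a clique entirely inside one bag — forcing width ≥ 4. The upper and lower bounds meet at 4, so that is the treewidth.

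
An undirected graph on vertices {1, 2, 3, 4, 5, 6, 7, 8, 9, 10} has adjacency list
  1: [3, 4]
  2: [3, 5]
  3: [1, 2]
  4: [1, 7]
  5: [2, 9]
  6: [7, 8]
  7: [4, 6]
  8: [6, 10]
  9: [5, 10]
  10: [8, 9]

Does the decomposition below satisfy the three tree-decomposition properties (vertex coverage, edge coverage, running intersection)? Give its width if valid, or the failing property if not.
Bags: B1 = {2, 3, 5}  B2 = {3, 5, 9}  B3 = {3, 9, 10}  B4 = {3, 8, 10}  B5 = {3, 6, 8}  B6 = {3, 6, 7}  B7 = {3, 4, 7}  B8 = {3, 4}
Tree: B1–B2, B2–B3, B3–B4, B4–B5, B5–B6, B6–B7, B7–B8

No — vertex 1 appears in no bag.

A tree decomposition must satisfy three properties: every vertex lies in some bag; for every edge, both endpoints lie together in some bag; and for every vertex, the bags containing it form a connected subtree. Here vertex 1 appears in no bag, so the decomposition is invalid.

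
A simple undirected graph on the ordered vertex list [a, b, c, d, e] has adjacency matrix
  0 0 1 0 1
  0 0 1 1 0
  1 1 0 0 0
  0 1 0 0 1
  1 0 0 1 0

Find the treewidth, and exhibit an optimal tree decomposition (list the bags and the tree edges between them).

Every bag has size at most 3, so the width is 3 − 1 = 2 and tw(G) ≤ 2. Since d–e–a–c–b–d is a cycle in G, G is not acyclic. Forests are exactly the graphs of treewidth ≤ 1, so tw(G) ≥ 2. Therefore the treewidth is 2.

Treewidth 2.
One optimal decomposition is:
Bags: B1 = {a, d, e}  B2 = {a, c, d}  B3 = {b, c, d}
Tree: B1–B2, B2–B3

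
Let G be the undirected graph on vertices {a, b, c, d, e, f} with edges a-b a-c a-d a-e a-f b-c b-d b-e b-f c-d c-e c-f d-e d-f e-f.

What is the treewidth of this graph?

5

A width-5 tree decomposition is:
Bags: B1 = {a, b, c, d, e, f}
Tree: (single bag)
With just one bag of size 6, the width is 6 − 1 = 5, so tw(G) ≤ 5. For the lower bound, the 6 vertices {a, b, c, d, e, f} are pairwise adjacent, and any tree decomposition puts a clique entirely inside one bag — forcing width ≥ 5. Hence tw(G) = 5 exactly.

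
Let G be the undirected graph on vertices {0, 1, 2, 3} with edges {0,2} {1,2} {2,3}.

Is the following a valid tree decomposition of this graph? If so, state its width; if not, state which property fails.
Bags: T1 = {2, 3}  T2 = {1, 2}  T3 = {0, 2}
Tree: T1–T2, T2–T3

Yes; width 1.

Checking the three conditions: (i) the bags cover all of {0, 1, 2, 3}; (ii) for each edge, some bag contains both endpoints; (iii) the bags containing any fixed vertex form a subtree. All hold, so the decomposition is valid with width 2 − 1 = 1.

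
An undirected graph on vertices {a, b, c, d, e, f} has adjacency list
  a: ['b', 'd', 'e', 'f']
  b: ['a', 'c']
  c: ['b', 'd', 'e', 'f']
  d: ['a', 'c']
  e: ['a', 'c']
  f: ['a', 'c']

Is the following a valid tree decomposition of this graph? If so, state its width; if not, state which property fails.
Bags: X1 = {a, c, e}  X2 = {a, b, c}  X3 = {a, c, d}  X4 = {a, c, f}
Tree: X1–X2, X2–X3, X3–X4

Yes; width 2.

Checking the three conditions: (i) the bags cover all of {a, b, c, d, e, f}; (ii) for each edge, some bag contains both endpoints; (iii) the bags containing any fixed vertex form a subtree. All hold, so the decomposition is valid with width 3 − 1 = 2.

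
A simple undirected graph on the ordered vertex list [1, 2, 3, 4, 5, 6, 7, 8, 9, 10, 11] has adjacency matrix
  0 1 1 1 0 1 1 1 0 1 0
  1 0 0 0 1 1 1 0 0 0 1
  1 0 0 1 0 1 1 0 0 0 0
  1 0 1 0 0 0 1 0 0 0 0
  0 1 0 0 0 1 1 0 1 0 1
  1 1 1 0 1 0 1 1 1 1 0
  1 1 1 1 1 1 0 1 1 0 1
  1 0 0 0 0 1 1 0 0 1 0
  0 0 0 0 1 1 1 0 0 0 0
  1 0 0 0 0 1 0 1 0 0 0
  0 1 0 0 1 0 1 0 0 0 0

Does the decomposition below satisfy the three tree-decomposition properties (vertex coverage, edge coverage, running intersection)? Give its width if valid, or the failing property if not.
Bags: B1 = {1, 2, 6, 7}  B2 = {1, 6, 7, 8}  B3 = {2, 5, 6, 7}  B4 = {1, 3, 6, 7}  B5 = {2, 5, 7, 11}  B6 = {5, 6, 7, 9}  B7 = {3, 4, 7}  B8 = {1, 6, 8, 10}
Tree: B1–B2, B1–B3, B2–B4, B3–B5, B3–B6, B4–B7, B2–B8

A tree decomposition must satisfy three properties: every vertex lies in some bag; for every edge, both endpoints lie together in some bag; and for every vertex, the bags containing it form a connected subtree. Here edge (1,4) lies in no bag, so the decomposition is invalid.

No — edge (1,4) lies in no bag.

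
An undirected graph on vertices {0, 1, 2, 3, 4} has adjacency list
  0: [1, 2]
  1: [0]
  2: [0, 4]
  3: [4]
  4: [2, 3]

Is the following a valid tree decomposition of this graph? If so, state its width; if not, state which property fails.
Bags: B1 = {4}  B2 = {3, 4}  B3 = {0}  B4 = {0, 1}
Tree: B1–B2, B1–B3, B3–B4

No — vertex 2 appears in no bag.

A tree decomposition must satisfy three properties: every vertex lies in some bag; for every edge, both endpoints lie together in some bag; and for every vertex, the bags containing it form a connected subtree. Here vertex 2 appears in no bag, so the decomposition is invalid.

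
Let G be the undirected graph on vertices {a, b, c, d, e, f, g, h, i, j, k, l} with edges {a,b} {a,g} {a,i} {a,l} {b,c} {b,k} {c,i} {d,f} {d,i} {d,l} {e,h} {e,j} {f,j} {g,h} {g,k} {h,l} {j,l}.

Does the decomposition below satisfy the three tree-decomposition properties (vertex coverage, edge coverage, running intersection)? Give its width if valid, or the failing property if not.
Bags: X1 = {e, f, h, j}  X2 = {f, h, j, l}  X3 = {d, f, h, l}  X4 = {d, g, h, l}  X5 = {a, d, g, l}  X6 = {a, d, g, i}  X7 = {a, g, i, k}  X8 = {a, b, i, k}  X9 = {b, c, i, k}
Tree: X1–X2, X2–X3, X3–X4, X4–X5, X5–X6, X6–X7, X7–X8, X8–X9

Yes; width 3.

Checking the three conditions: (i) the bags cover all of {a, b, c, d, e, f, g, h, i, j, k, l}; (ii) for each edge, some bag contains both endpoints; (iii) the bags containing any fixed vertex form a subtree. All hold, so the decomposition is valid with width 4 − 1 = 3.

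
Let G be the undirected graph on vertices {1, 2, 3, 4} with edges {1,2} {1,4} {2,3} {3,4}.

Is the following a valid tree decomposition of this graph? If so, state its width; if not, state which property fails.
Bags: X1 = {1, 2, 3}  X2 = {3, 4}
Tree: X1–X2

No — edge (1,4) lies in no bag.

A tree decomposition must satisfy three properties: every vertex lies in some bag; for every edge, both endpoints lie together in some bag; and for every vertex, the bags containing it form a connected subtree. Here edge (1,4) lies in no bag, so the decomposition is invalid.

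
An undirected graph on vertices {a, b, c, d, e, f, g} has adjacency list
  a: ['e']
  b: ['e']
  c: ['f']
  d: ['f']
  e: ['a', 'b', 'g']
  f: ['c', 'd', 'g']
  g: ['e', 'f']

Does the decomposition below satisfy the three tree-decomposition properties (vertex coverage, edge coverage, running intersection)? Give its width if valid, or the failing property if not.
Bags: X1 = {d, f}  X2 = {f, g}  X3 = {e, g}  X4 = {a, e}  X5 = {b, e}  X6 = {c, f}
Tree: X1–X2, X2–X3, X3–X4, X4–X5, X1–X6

Yes; width 1.

Vertex coverage: the bags together contain {a, b, c, d, e, f, g}, the full vertex set. Edge coverage: each edge of G has both endpoints in at least one bag. Running intersection: for every vertex, the bags containing it form a connected subtree. All three properties hold, so this is a valid tree decomposition of width max|bag| − 1 = 1, and hence tw(G) ≤ 1.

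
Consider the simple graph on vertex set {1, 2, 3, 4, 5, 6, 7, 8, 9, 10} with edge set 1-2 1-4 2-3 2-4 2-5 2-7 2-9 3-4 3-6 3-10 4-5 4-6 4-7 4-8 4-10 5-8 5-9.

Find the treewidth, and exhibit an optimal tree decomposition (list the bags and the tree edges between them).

Treewidth 2.
One optimal decomposition is:
Bags: B1 = {2, 4, 5}  B2 = {1, 2, 4}  B3 = {2, 5, 9}  B4 = {2, 4, 7}  B5 = {2, 3, 4}  B6 = {4, 5, 8}  B7 = {3, 4, 10}  B8 = {3, 4, 6}
Tree: B1–B2, B1–B3, B1–B4, B1–B5, B1–B6, B5–B7, B5–B8

Every bag has size at most 3, so the width is 3 − 1 = 2 and tw(G) ≤ 2. On the other hand G contains the 3-clique {2, 5, 9}. A clique must lie in a single bag of any decomposition, so no decomposition can have width below 2. Hence tw(G) = 2 exactly.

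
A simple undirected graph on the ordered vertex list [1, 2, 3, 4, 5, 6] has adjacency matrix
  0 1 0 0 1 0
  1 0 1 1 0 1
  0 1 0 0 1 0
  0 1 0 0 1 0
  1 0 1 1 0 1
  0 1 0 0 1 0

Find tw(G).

A width-2 tree decomposition is:
Bags: B1 = {1, 2, 5}  B2 = {2, 3, 5}  B3 = {2, 5, 6}  B4 = {2, 4, 5}
Tree: B1–B2, B2–B3, B3–B4
Every bag has size at most 3, so the width is 3 − 1 = 2 and tw(G) ≤ 2. Since 5–1–2–3–5 is a cycle in G, G is not acyclic. Forests are exactly the graphs of treewidth ≤ 1, so tw(G) ≥ 2. Therefore the treewidth is 2.

2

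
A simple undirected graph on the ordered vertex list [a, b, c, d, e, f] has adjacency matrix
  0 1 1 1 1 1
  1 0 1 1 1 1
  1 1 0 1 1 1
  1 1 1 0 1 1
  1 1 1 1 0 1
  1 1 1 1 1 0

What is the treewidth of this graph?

5

A width-5 tree decomposition is:
Bags: B1 = {a, b, c, d, e, f}
Tree: (single bag)
With just one bag of size 6, the width is 6 − 1 = 5, so tw(G) ≤ 5. For the lower bound, the 6 vertices {a, b, c, d, e, f} are pairwise adjacent, and any tree decomposition puts a clique entirely inside one bag — forcing width ≥ 5. Hence tw(G) = 5 exactly.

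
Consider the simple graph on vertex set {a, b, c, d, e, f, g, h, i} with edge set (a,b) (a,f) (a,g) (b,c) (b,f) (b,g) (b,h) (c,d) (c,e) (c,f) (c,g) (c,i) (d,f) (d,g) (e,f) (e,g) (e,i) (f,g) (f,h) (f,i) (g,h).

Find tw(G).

A width-3 tree decomposition is:
Bags: B1 = {c, e, f, g}  B2 = {b, c, f, g}  B3 = {c, e, f, i}  B4 = {a, b, f, g}  B5 = {b, f, g, h}  B6 = {c, d, f, g}
Tree: B1–B2, B1–B3, B2–B4, B4–B5, B1–B6
Each bag holds 4 vertices, so the decomposition has width 3, which upper-bounds the treewidth. On the other hand G contains the 4-clique {c, d, f, g}. A clique must lie in a single bag of any decomposition, so no decomposition can have width below 3. The upper and lower bounds meet at 3, so that is the treewidth.

3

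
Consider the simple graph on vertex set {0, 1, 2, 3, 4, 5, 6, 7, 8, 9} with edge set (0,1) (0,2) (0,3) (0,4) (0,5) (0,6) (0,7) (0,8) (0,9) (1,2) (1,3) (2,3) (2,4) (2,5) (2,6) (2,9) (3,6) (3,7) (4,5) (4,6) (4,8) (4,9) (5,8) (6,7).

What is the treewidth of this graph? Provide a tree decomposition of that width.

The largest bag has 4 vertices, giving width 3; this decomposition certifies tw(G) ≤ 3. Conversely, {0, 4, 5, 8} is a clique of size 4, and the vertices of any clique must share a bag in every tree decomposition; so some bag has ≥ 4 vertices and tw(G) ≥ 3. Hence tw(G) = 3 exactly.

Treewidth 3.
One such decomposition:
Bags: B1 = {0, 2, 3, 6}  B2 = {0, 2, 4, 6}  B3 = {0, 1, 2, 3}  B4 = {0, 2, 4, 5}  B5 = {0, 2, 4, 9}  B6 = {0, 3, 6, 7}  B7 = {0, 4, 5, 8}
Tree: B1–B2, B1–B3, B2–B4, B2–B5, B1–B6, B4–B7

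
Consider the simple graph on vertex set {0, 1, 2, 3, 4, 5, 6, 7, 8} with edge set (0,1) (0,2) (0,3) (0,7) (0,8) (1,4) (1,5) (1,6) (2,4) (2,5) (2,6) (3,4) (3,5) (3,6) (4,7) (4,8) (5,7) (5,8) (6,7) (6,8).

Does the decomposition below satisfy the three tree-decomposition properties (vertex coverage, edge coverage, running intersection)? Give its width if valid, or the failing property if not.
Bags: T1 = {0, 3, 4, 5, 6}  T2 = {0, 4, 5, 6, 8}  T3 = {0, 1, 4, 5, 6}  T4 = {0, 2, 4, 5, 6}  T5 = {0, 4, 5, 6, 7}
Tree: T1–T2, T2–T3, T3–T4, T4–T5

Yes; width 4.

Vertex coverage: the bags together contain {0, 1, 2, 3, 4, 5, 6, 7, 8}, the full vertex set. Edge coverage: each edge of G has both endpoints in at least one bag. Running intersection: for every vertex, the bags containing it form a connected subtree. All three properties hold, so this is a valid tree decomposition of width max|bag| − 1 = 4, and hence tw(G) ≤ 4.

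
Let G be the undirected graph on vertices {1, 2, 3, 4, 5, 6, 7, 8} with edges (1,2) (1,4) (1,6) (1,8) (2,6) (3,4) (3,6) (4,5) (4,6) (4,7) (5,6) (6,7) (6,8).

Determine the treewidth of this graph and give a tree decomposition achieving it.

Every bag has size at most 3, so the width is 3 − 1 = 2 and tw(G) ≤ 2. On the other hand G contains the 3-clique {1, 6, 8}. A clique must lie in a single bag of any decomposition, so no decomposition can have width below 2. The upper and lower bounds meet at 2, so that is the treewidth.

Treewidth 2.
One optimal decomposition is:
Bags: B1 = {1, 2, 6}  B2 = {1, 6, 8}  B3 = {1, 4, 6}  B4 = {4, 5, 6}  B5 = {3, 4, 6}  B6 = {4, 6, 7}
Tree: B1–B2, B1–B3, B3–B4, B4–B5, B4–B6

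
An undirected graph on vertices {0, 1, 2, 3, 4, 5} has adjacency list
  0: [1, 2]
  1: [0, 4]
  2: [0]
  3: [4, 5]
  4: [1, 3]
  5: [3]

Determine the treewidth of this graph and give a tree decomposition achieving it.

Every bag has size at most 2, so the width is 2 − 1 = 1 and tw(G) ≤ 1. G has an edge, so its treewidth is at least 1. Combining the bounds, tw(G) = 1.

Treewidth 1.
One such decomposition:
Bags: B1 = {0, 2}  B2 = {0, 1}  B3 = {1, 4}  B4 = {3, 4}  B5 = {3, 5}
Tree: B1–B2, B2–B3, B3–B4, B4–B5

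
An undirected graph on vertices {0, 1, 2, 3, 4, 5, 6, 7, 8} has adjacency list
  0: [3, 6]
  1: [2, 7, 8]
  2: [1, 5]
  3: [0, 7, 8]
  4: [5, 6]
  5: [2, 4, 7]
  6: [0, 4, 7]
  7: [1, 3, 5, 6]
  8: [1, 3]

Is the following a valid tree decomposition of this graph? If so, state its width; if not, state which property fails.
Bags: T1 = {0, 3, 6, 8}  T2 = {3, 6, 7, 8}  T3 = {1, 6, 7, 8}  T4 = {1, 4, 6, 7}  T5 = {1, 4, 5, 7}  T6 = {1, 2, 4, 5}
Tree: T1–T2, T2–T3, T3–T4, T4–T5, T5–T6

Checking the three conditions: (i) the bags cover all of {0, 1, 2, 3, 4, 5, 6, 7, 8}; (ii) for each edge, some bag contains both endpoints; (iii) the bags containing any fixed vertex form a subtree. All hold, so the decomposition is valid with width 4 − 1 = 3.

Yes; width 3.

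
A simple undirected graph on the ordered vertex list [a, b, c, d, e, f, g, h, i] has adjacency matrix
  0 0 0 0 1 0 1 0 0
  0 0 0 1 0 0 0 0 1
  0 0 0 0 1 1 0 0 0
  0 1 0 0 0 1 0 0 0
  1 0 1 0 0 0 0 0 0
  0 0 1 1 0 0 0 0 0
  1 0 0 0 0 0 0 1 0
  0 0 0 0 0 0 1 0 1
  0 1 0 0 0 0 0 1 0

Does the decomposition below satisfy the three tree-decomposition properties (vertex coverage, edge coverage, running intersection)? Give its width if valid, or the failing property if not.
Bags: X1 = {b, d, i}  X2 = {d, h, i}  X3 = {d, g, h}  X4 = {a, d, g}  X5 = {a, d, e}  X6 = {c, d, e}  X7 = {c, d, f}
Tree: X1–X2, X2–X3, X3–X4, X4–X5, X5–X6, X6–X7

Yes; width 2.

Vertex coverage: the bags together contain {a, b, c, d, e, f, g, h, i}, the full vertex set. Edge coverage: each edge of G has both endpoints in at least one bag. Running intersection: for every vertex, the bags containing it form a connected subtree. All three properties hold, so this is a valid tree decomposition of width max|bag| − 1 = 2, and hence tw(G) ≤ 2.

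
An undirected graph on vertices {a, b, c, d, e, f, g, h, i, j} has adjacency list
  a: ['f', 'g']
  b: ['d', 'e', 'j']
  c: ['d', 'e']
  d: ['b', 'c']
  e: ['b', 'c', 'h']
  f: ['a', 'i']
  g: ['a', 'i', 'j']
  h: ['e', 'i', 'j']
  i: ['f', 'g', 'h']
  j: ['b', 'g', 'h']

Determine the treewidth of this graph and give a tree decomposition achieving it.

Each bag holds 3 vertices, so the decomposition has width 2, which upper-bounds the treewidth. Since a–f–i–g–a is a cycle in G, G is not acyclic. Forests are exactly the graphs of treewidth ≤ 1, so tw(G) ≥ 2. Hence tw(G) = 2 exactly.

Treewidth 2.
One such decomposition:
Bags: B1 = {a, f, g}  B2 = {f, g, i}  B3 = {g, i, j}  B4 = {h, i, j}  B5 = {b, h, j}  B6 = {b, e, h}  B7 = {b, d, e}  B8 = {c, d, e}
Tree: B1–B2, B2–B3, B3–B4, B4–B5, B5–B6, B6–B7, B7–B8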